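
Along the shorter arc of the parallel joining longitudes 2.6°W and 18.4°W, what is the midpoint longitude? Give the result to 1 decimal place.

Signed shortest Δλ from -2.6° to -18.4° is -15.8°.
Midpoint longitude = -2.6° + (-15.8°)/2 = -2.6° − 7.9° = -10.5°.

10.5°W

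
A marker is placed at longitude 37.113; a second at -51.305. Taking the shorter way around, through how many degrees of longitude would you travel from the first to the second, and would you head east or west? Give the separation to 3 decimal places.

Raw difference: -51.305 − 37.113 = -88.418°.
Normalise into (−180°, 180°]: -88.418° stays -88.418°.
Negative ⇒ the second point lies to the west; separation 88.418°.

88.418° west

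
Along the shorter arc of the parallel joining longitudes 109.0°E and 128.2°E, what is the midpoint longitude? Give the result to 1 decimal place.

118.6°E

Signed shortest Δλ from +109.0° to +128.2° is +19.2°.
Midpoint longitude = +109.0° + (+19.2°)/2 = +109.0° + 9.6° = +118.6°.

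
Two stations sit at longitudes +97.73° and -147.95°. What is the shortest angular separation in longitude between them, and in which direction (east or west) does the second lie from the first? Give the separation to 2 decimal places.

Raw difference: -147.95 − 97.73 = -245.68°.
Normalise into (−180°, 180°]: -245.68° + 360° = 114.32°.
Positive ⇒ the second point lies to the east; separation 114.32°.

114.32° east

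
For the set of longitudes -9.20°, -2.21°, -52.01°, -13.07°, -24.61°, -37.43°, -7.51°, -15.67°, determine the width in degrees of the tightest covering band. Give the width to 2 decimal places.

49.80°

Sort the longitudes: -52.01°, -37.43°, -24.61°, -15.67°, -13.07°, -9.20°, -7.51°, -2.21°.
Eastward gaps between consecutive values (wrapping around): 14.58°, 12.82°, 8.94°, 2.60°, 3.87°, 1.69°, 5.30°, 310.20°.
Largest gap = 310.20° ⇒ minimal covering band is its complement: 360° − 310.20° = 49.80°.
Band runs from -52.01° eastward to -2.21°.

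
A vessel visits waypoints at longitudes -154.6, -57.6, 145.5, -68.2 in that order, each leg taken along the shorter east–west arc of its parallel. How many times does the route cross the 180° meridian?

2

Leg 1: -154.6° → -57.6°, shortest Δλ = 97.0° (east) — does not cross 180°.
Leg 2: -57.6° → +145.5°, shortest Δλ = -156.9° (west) — crosses 180°.
Leg 3: +145.5° → -68.2°, shortest Δλ = 146.3° (east) — crosses 180°.
Total crossings: 2.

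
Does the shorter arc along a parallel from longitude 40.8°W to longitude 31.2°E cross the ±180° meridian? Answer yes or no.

Signed shortest Δλ = ((31.2 − -40.8 + 180) mod 360) − 180 = 72.0°.
Going east by 72.0° from -40.8° reaches +31.2° without touching 180°.

No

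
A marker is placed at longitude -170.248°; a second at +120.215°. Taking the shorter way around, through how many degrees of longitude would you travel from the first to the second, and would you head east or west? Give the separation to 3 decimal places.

69.537° west

Raw difference: 120.215 − -170.248 = 290.463°.
Normalise into (−180°, 180°]: 290.463° − 360° = -69.537°.
Negative ⇒ the second point lies to the west; separation 69.537°.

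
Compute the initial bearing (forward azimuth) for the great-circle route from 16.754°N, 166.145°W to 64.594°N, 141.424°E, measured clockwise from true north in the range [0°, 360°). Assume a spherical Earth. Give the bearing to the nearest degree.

337°

Δλ = 141.424 − -166.145 = 307.569°; wrapped into (−180°, 180°]: -52.431°.
θ = atan2( sin Δλ · cos φ₂ , cos φ₁ · sin φ₂ − sin φ₁ · cos φ₂ · cos Δλ )
  = atan2(-0.34006, 0.78954) = -23.302° → normalised to [0°, 360°): 336.698°.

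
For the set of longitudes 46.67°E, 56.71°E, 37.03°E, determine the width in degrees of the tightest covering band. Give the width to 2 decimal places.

Sort the longitudes: +37.03°, +46.67°, +56.71°.
Eastward gaps between consecutive values (wrapping around): 9.64°, 10.04°, 340.32°.
Largest gap = 340.32° ⇒ minimal covering band is its complement: 360° − 340.32° = 19.68°.
Band runs from +37.03° eastward to +56.71°.

19.68°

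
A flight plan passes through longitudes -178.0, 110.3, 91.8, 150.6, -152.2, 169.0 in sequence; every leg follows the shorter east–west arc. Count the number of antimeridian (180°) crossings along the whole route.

3

Leg 1: -178.0° → +110.3°, shortest Δλ = -71.7° (west) — crosses 180°.
Leg 2: +110.3° → +91.8°, shortest Δλ = -18.5° (west) — does not cross 180°.
Leg 3: +91.8° → +150.6°, shortest Δλ = 58.8° (east) — does not cross 180°.
Leg 4: +150.6° → -152.2°, shortest Δλ = 57.2° (east) — crosses 180°.
Leg 5: -152.2° → +169.0°, shortest Δλ = -38.8° (west) — crosses 180°.
Total crossings: 3.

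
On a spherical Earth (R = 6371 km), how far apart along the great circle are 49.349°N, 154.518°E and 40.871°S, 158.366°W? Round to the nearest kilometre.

Δλ = -158.366 − 154.518 = -312.884°; wrapped into (−180°, 180°]: 47.116°.
Δφ = -40.871 − 49.349 = -90.220°.
a = sin²(Δφ/2) + cos φ₁ · cos φ₂ · sin²(Δλ/2) = 0.580611.
c = 2·atan2(√a, √(1−a)) = 1.73273 rad → d = 6371·c ≈ 11039.20 km.

11039 km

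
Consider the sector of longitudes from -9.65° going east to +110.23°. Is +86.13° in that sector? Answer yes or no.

Band width going east from -9.65° to +110.23°: ((110.23 − -9.65) mod 360) = 119.88°.
Offset of +86.13° east of the west edge: ((86.13 − -9.65) mod 360) = 95.78°.
95.78° ≤ 119.88° ⇒ inside.

Yes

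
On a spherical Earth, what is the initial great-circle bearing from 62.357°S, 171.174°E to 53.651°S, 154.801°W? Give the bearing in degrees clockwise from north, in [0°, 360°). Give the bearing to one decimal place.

79.5°

Δλ = -154.801 − 171.174 = -325.975°; wrapped into (−180°, 180°]: 34.025°.
θ = atan2( sin Δλ · cos φ₂ , cos φ₁ · sin φ₂ − sin φ₁ · cos φ₂ · cos Δλ )
  = atan2(0.33165, 0.06147) = 79.499° → normalised to [0°, 360°): 79.499°.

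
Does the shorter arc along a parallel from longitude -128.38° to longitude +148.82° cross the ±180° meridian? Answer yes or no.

Yes

Naïve |148.82 − -128.38| = 277.2° > 180°, so the shorter arc goes the other way round — across 180°.
Signed shortest Δλ = ((148.82 − -128.38 + 180) mod 360) − 180 = -82.8°.
Going west by 82.8° from -128.38° passes through 180° before reaching +148.82°.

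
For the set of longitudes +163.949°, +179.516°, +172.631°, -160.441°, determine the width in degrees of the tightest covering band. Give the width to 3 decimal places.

35.610°

Sort the longitudes: -160.441°, +163.949°, +172.631°, +179.516°.
Eastward gaps between consecutive values (wrapping around): 324.390°, 8.682°, 6.885°, 20.043°.
Largest gap = 324.390° ⇒ minimal covering band is its complement: 360° − 324.390° = 35.610°.
Band runs from +163.949° eastward to -160.441°, crossing the antimeridian.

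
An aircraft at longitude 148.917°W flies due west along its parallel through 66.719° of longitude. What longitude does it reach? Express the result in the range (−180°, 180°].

Start at -148.917°; shift −66.719° → -215.636°.
-215.636° lies outside (−180°, 180°]; add 360° → +144.364°.

144.364°E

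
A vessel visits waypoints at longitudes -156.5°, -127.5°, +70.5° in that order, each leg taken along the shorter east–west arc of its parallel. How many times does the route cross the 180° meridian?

Leg 1: -156.5° → -127.5°, shortest Δλ = 29.0° (east) — does not cross 180°.
Leg 2: -127.5° → +70.5°, shortest Δλ = -162.0° (west) — crosses 180°.
Total crossings: 1.

1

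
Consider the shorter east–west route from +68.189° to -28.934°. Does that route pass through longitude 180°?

Signed shortest Δλ = ((-28.934 − 68.189 + 180) mod 360) − 180 = -97.123°.
Going west by 97.123° from +68.189° reaches -28.934° without touching 180°.

No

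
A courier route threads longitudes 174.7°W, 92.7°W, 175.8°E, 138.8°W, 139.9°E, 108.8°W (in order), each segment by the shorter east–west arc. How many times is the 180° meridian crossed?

4

Leg 1: -174.7° → -92.7°, shortest Δλ = 82.0° (east) — does not cross 180°.
Leg 2: -92.7° → +175.8°, shortest Δλ = -91.5° (west) — crosses 180°.
Leg 3: +175.8° → -138.8°, shortest Δλ = 45.4° (east) — crosses 180°.
Leg 4: -138.8° → +139.9°, shortest Δλ = -81.3° (west) — crosses 180°.
Leg 5: +139.9° → -108.8°, shortest Δλ = 111.3° (east) — crosses 180°.
Total crossings: 4.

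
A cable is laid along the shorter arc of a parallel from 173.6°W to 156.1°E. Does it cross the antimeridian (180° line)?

Yes

Naïve |156.1 − -173.6| = 329.7° > 180°, so the shorter arc goes the other way round — across 180°.
Signed shortest Δλ = ((156.1 − -173.6 + 180) mod 360) − 180 = -30.3°.
Going west by 30.3° from -173.6° passes through 180° before reaching +156.1°.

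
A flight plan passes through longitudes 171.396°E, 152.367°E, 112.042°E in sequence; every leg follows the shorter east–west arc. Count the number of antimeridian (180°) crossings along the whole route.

0

Leg 1: +171.396° → +152.367°, shortest Δλ = -19.029° (west) — does not cross 180°.
Leg 2: +152.367° → +112.042°, shortest Δλ = -40.325° (west) — does not cross 180°.
Total crossings: 0.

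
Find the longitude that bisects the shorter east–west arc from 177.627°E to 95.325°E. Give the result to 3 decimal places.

Signed shortest Δλ from +177.627° to +95.325° is -82.302°.
Midpoint longitude = +177.627° + (-82.302°)/2 = +177.627° − 41.151° = +136.476°.

136.476°E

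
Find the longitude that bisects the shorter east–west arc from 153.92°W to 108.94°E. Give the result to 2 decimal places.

157.51°E

Signed shortest Δλ from -153.92° to +108.94° is -97.14°.
Midpoint longitude = -153.92° + (-97.14°)/2 = -153.92° − 48.57° = -202.49°.
Normalise into (−180°, 180°]: +157.51°.
(The naïve average (-153.92 + +108.94)/2 = -22.49° is on the wrong side of the globe.)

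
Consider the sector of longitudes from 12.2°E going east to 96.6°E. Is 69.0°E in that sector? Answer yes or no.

Yes

Band width going east from +12.2° to +96.6°: ((96.6 − 12.2) mod 360) = 84.4°.
Offset of +69.0° east of the west edge: ((69.0 − 12.2) mod 360) = 56.8°.
56.8° ≤ 84.4° ⇒ inside.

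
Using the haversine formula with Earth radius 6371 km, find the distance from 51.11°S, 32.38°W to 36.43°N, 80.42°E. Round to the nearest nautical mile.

7874 nmi

Δλ = 80.42 − -32.38 = 112.80°.
Δφ = 36.43 − -51.11 = 87.54°.
a = sin²(Δφ/2) + cos φ₁ · cos φ₂ · sin²(Δλ/2) = 0.828983.
c = 2·atan2(√a, √(1−a)) = 2.28891 rad → d = 6371·c ≈ 14582.65 km ≈ 7874.00 nmi.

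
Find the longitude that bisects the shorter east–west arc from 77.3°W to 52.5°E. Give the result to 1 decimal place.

12.4°W

Signed shortest Δλ from -77.3° to +52.5° is +129.8°.
Midpoint longitude = -77.3° + (+129.8°)/2 = -77.3° + 64.9° = -12.4°.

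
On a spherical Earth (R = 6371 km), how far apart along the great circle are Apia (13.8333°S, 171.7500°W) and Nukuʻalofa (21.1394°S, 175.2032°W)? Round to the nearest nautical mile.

Δλ = -175.2032 − -171.7500 = -3.4532°.
Δφ = -21.1394 − -13.8333 = -7.3061°.
a = sin²(Δφ/2) + cos φ₁ · cos φ₂ · sin²(Δλ/2) = 0.004882.
c = 2·atan2(√a, √(1−a)) = 0.13985 rad → d = 6371·c ≈ 891.00 km ≈ 481.10 nmi.

481 nmi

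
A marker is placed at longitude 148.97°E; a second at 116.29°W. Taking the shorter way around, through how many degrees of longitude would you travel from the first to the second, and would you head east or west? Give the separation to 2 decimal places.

Raw difference: -116.29 − 148.97 = -265.26°.
Normalise into (−180°, 180°]: -265.26° + 360° = 94.74°.
Positive ⇒ the second point lies to the east; separation 94.74°.

94.74° east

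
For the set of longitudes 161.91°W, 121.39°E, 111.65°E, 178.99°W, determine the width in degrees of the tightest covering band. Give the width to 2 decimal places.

86.44°

Sort the longitudes: -178.99°, -161.91°, +111.65°, +121.39°.
Eastward gaps between consecutive values (wrapping around): 17.08°, 273.56°, 9.74°, 59.62°.
Largest gap = 273.56° ⇒ minimal covering band is its complement: 360° − 273.56° = 86.44°.
Band runs from +111.65° eastward to -161.91°, crossing the antimeridian.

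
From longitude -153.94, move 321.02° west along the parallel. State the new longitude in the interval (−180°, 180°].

Start at -153.94°; shift −321.02° → -474.96°.
-474.96° lies outside (−180°, 180°]; add 360° → -114.96°.

-114.96°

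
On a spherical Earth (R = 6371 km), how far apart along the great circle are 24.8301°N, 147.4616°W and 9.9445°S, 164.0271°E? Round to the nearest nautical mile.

3524 nmi

Δλ = 164.0271 − -147.4616 = 311.4887°; wrapped into (−180°, 180°]: -48.5113°.
Δφ = -9.9445 − 24.8301 = -34.7746°.
a = sin²(Δφ/2) + cos φ₁ · cos φ₂ · sin²(Δλ/2) = 0.240161.
c = 2·atan2(√a, √(1−a)) = 1.02432 rad → d = 6371·c ≈ 6525.95 km ≈ 3523.73 nmi.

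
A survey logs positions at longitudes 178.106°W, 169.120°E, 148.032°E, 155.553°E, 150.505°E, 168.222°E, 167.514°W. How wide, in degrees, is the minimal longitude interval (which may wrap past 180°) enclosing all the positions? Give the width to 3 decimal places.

Sort the longitudes: -178.106°, -167.514°, +148.032°, +150.505°, +155.553°, +168.222°, +169.120°.
Eastward gaps between consecutive values (wrapping around): 10.592°, 315.546°, 2.473°, 5.048°, 12.669°, 0.898°, 12.774°.
Largest gap = 315.546° ⇒ minimal covering band is its complement: 360° − 315.546° = 44.454°.
Band runs from +148.032° eastward to -167.514°, crossing the antimeridian.

44.454°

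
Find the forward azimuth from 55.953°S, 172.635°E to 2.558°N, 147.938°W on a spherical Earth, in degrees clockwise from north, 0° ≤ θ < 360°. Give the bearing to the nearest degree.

Δλ = -147.938 − 172.635 = -320.573°; wrapped into (−180°, 180°]: 39.427°.
θ = atan2( sin Δλ · cos φ₂ , cos φ₁ · sin φ₂ − sin φ₁ · cos φ₂ · cos Δλ )
  = atan2(0.63446, 0.66437) = 43.681° → normalised to [0°, 360°): 43.681°.

44°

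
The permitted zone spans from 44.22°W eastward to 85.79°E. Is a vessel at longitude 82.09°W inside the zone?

No

Band width going east from -44.22° to +85.79°: ((85.79 − -44.22) mod 360) = 130.01°.
Offset of -82.09° east of the west edge: ((-82.09 − -44.22) mod 360) = 322.13°.
322.13° > 130.01° ⇒ outside.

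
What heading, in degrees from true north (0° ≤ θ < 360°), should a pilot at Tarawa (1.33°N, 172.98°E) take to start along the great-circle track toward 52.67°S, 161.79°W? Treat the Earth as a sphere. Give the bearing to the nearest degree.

162°

Δλ = -161.79 − 172.98 = -334.77°; wrapped into (−180°, 180°]: 25.23°.
θ = atan2( sin Δλ · cos φ₂ , cos φ₁ · sin φ₂ − sin φ₁ · cos φ₂ · cos Δλ )
  = atan2(0.25848, -0.80767) = 162.254° → normalised to [0°, 360°): 162.254°.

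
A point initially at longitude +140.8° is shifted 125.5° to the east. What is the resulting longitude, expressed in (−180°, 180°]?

Start at +140.8°; shift +125.5° → +266.3°.
+266.3° lies outside (−180°, 180°]; subtract 360° → -93.7°.

-93.7°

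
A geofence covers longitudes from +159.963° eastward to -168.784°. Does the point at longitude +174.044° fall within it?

Yes

Band width going east from +159.963° to -168.784°: ((-168.784 − 159.963) mod 360) = 31.253°.
Offset of +174.044° east of the west edge: ((174.044 − 159.963) mod 360) = 14.081°.
14.081° ≤ 31.253° ⇒ inside.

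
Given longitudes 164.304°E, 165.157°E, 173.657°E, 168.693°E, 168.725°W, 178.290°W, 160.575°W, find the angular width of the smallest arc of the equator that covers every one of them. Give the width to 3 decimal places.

Sort the longitudes: -178.290°, -168.725°, -160.575°, +164.304°, +165.157°, +168.693°, +173.657°.
Eastward gaps between consecutive values (wrapping around): 9.565°, 8.150°, 324.879°, 0.853°, 3.536°, 4.964°, 8.053°.
Largest gap = 324.879° ⇒ minimal covering band is its complement: 360° − 324.879° = 35.121°.
Band runs from +164.304° eastward to -160.575°, crossing the antimeridian.

35.121°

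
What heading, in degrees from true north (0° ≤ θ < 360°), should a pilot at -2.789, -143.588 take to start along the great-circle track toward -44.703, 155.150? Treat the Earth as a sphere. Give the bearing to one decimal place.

Δλ = 155.150 − -143.588 = 298.738°; wrapped into (−180°, 180°]: -61.262°.
θ = atan2( sin Δλ · cos φ₂ , cos φ₁ · sin φ₂ − sin φ₁ · cos φ₂ · cos Δλ )
  = atan2(-0.62322, -0.68597) = -137.744° → normalised to [0°, 360°): 222.256°.

222.3°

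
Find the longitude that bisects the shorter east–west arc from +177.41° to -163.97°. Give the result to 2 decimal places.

Signed shortest Δλ from +177.41° to -163.97° is +18.62°.
Midpoint longitude = +177.41° + (+18.62°)/2 = +177.41° + 9.31° = +186.72°.
Normalise into (−180°, 180°]: -173.28°.
(The naïve average (+177.41 + -163.97)/2 = 6.72° is on the wrong side of the globe.)

-173.28°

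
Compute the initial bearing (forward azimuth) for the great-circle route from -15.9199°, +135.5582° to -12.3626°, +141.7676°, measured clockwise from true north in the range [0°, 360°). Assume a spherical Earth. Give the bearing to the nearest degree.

Δλ = 141.7676 − 135.5582 = 6.2094°.
θ = atan2( sin Δλ · cos φ₂ , cos φ₁ · sin φ₂ − sin φ₁ · cos φ₂ · cos Δλ )
  = atan2(0.10565, 0.06047) = 60.214° → normalised to [0°, 360°): 60.214°.

60°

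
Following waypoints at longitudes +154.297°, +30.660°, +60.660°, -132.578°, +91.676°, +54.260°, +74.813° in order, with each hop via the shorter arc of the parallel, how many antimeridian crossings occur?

2

Leg 1: +154.297° → +30.660°, shortest Δλ = -123.637° (west) — does not cross 180°.
Leg 2: +30.660° → +60.660°, shortest Δλ = 30.0° (east) — does not cross 180°.
Leg 3: +60.660° → -132.578°, shortest Δλ = 166.762° (east) — crosses 180°.
Leg 4: -132.578° → +91.676°, shortest Δλ = -135.746° (west) — crosses 180°.
Leg 5: +91.676° → +54.260°, shortest Δλ = -37.416° (west) — does not cross 180°.
Leg 6: +54.260° → +74.813°, shortest Δλ = 20.553° (east) — does not cross 180°.
Total crossings: 2.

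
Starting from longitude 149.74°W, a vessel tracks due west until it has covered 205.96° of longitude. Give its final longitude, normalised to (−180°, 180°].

Start at -149.74°; shift −205.96° → -355.70°.
-355.70° lies outside (−180°, 180°]; add 360° → +4.30°.

4.30°E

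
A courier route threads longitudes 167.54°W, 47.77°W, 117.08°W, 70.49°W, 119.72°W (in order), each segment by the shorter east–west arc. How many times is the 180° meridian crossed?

Leg 1: -167.54° → -47.77°, shortest Δλ = 119.77° (east) — does not cross 180°.
Leg 2: -47.77° → -117.08°, shortest Δλ = -69.31° (west) — does not cross 180°.
Leg 3: -117.08° → -70.49°, shortest Δλ = 46.59° (east) — does not cross 180°.
Leg 4: -70.49° → -119.72°, shortest Δλ = -49.23° (west) — does not cross 180°.
Total crossings: 0.

0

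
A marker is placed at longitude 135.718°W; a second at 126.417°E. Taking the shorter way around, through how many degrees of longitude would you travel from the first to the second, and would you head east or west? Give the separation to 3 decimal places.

Raw difference: 126.417 − -135.718 = 262.135°.
Normalise into (−180°, 180°]: 262.135° − 360° = -97.865°.
Negative ⇒ the second point lies to the west; separation 97.865°.

97.865° west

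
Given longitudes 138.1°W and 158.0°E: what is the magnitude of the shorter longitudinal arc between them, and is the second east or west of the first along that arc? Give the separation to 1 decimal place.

63.9° west

Raw difference: 158.0 − -138.1 = 296.1°.
Normalise into (−180°, 180°]: 296.1° − 360° = -63.9°.
Negative ⇒ the second point lies to the west; separation 63.9°.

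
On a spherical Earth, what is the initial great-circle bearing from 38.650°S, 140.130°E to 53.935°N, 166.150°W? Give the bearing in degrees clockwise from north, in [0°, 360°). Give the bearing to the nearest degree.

29°

Δλ = -166.150 − 140.130 = -306.280°; wrapped into (−180°, 180°]: 53.720°.
θ = atan2( sin Δλ · cos φ₂ , cos φ₁ · sin φ₂ − sin φ₁ · cos φ₂ · cos Δλ )
  = atan2(0.47457, 0.84887) = 29.208° → normalised to [0°, 360°): 29.208°.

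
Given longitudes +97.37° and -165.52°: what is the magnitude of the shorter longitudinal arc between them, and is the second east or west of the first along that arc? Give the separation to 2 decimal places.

Raw difference: -165.52 − 97.37 = -262.89°.
Normalise into (−180°, 180°]: -262.89° + 360° = 97.11°.
Positive ⇒ the second point lies to the east; separation 97.11°.

97.11° east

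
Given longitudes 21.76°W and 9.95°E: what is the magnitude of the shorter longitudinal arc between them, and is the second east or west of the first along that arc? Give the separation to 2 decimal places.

31.71° east

Raw difference: 9.95 − -21.76 = 31.71°.
Normalise into (−180°, 180°]: 31.71° stays 31.71°.
Positive ⇒ the second point lies to the east; separation 31.71°.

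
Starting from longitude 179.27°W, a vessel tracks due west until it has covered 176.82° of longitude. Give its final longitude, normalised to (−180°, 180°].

3.91°E

Start at -179.27°; shift −176.82° → -356.09°.
-356.09° lies outside (−180°, 180°]; add 360° → +3.91°.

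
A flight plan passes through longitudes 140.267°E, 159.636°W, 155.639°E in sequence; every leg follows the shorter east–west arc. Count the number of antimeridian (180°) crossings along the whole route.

2

Leg 1: +140.267° → -159.636°, shortest Δλ = 60.097° (east) — crosses 180°.
Leg 2: -159.636° → +155.639°, shortest Δλ = -44.725° (west) — crosses 180°.
Total crossings: 2.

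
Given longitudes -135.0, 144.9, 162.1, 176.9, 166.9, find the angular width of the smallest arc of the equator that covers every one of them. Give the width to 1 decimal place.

80.1°

Sort the longitudes: -135.0°, +144.9°, +162.1°, +166.9°, +176.9°.
Eastward gaps between consecutive values (wrapping around): 279.9°, 17.2°, 4.8°, 10.0°, 48.1°.
Largest gap = 279.9° ⇒ minimal covering band is its complement: 360° − 279.9° = 80.1°.
Band runs from +144.9° eastward to -135.0°, crossing the antimeridian.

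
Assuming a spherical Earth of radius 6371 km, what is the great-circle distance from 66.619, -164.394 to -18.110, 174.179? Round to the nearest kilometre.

Δλ = 174.179 − -164.394 = 338.573°; wrapped into (−180°, 180°]: -21.427°.
Δφ = -18.110 − 66.619 = -84.729°.
a = sin²(Δφ/2) + cos φ₁ · cos φ₂ · sin²(Δλ/2) = 0.467101.
c = 2·atan2(√a, √(1−a)) = 1.50495 rad → d = 6371·c ≈ 9588.05 km.

9588 km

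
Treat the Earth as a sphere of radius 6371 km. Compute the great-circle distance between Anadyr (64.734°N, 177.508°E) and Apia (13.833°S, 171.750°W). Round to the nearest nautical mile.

4743 nmi

Δλ = -171.750 − 177.508 = -349.258°; wrapped into (−180°, 180°]: 10.742°.
Δφ = -13.833 − 64.734 = -78.567°.
a = sin²(Δφ/2) + cos φ₁ · cos φ₂ · sin²(Δλ/2) = 0.404520.
c = 2·atan2(√a, √(1−a)) = 1.37866 rad → d = 6371·c ≈ 8783.42 km ≈ 4742.67 nmi.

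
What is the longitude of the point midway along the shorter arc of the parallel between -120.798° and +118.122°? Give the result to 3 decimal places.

+178.662°

Signed shortest Δλ from -120.798° to +118.122° is -121.080°.
Midpoint longitude = -120.798° + (-121.080°)/2 = -120.798° − 60.540° = -181.338°.
Normalise into (−180°, 180°]: +178.662°.
(The naïve average (-120.798 + +118.122)/2 = -1.338° is on the wrong side of the globe.)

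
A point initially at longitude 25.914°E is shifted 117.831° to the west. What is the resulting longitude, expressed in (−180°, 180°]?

91.917°W

Start at +25.914°; shift −117.831° → -91.917°.
-91.917° already lies in (−180°, 180°].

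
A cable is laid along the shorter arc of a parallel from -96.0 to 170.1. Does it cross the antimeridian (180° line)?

Naïve |170.1 − -96.0| = 266.1° > 180°, so the shorter arc goes the other way round — across 180°.
Signed shortest Δλ = ((170.1 − -96.0 + 180) mod 360) − 180 = -93.9°.
Going west by 93.9° from -96.0° passes through 180° before reaching +170.1°.

Yes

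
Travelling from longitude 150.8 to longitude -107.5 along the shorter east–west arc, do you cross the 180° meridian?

Yes

Naïve |-107.5 − 150.8| = 258.3° > 180°, so the shorter arc goes the other way round — across 180°.
Signed shortest Δλ = ((-107.5 − 150.8 + 180) mod 360) − 180 = 101.7°.
Going east by 101.7° from +150.8° passes through 180° before reaching -107.5°.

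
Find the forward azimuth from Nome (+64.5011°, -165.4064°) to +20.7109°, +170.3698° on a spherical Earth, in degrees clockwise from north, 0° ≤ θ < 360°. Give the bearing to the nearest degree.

Δλ = 170.3698 − -165.4064 = 335.7762°; wrapped into (−180°, 180°]: -24.2238°.
θ = atan2( sin Δλ · cos φ₂ , cos φ₁ · sin φ₂ − sin φ₁ · cos φ₂ · cos Δλ )
  = atan2(-0.38379, -0.61768) = -148.146° → normalised to [0°, 360°): 211.854°.

212°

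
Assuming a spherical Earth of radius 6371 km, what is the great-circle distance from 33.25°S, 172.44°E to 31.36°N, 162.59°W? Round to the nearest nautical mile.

Δλ = -162.59 − 172.44 = -335.03°; wrapped into (−180°, 180°]: 24.97°.
Δφ = 31.36 − -33.25 = 64.61°.
a = sin²(Δφ/2) + cos φ₁ · cos φ₂ · sin²(Δλ/2) = 0.318986.
c = 2·atan2(√a, √(1−a)) = 1.20035 rad → d = 6371·c ≈ 7647.45 km ≈ 4129.29 nmi.

4129 nmi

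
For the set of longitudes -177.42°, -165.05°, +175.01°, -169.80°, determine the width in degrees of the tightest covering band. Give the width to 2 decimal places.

Sort the longitudes: -177.42°, -169.80°, -165.05°, +175.01°.
Eastward gaps between consecutive values (wrapping around): 7.62°, 4.75°, 340.06°, 7.57°.
Largest gap = 340.06° ⇒ minimal covering band is its complement: 360° − 340.06° = 19.94°.
Band runs from +175.01° eastward to -165.05°, crossing the antimeridian.

19.94°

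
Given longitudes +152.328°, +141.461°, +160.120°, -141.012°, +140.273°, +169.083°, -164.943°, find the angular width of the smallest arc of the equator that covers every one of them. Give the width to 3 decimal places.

78.715°

Sort the longitudes: -164.943°, -141.012°, +140.273°, +141.461°, +152.328°, +160.120°, +169.083°.
Eastward gaps between consecutive values (wrapping around): 23.931°, 281.285°, 1.188°, 10.867°, 7.792°, 8.963°, 25.974°.
Largest gap = 281.285° ⇒ minimal covering band is its complement: 360° − 281.285° = 78.715°.
Band runs from +140.273° eastward to -141.012°, crossing the antimeridian.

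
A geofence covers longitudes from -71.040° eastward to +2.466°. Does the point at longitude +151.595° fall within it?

No

Band width going east from -71.040° to +2.466°: ((2.466 − -71.040) mod 360) = 73.506°.
Offset of +151.595° east of the west edge: ((151.595 − -71.040) mod 360) = 222.635°.
222.635° > 73.506° ⇒ outside.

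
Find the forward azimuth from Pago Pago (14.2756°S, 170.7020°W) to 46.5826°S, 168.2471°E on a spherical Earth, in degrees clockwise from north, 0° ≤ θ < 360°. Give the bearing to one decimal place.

204.3°

Δλ = 168.2471 − -170.7020 = 338.9491°; wrapped into (−180°, 180°]: -21.0509°.
θ = atan2( sin Δλ · cos φ₂ , cos φ₁ · sin φ₂ − sin φ₁ · cos φ₂ · cos Δλ )
  = atan2(-0.24688, -0.54577) = -155.660° → normalised to [0°, 360°): 204.340°.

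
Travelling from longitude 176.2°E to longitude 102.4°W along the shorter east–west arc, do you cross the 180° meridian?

Yes

Naïve |-102.4 − 176.2| = 278.6° > 180°, so the shorter arc goes the other way round — across 180°.
Signed shortest Δλ = ((-102.4 − 176.2 + 180) mod 360) − 180 = 81.4°.
Going east by 81.4° from +176.2° passes through 180° before reaching -102.4°.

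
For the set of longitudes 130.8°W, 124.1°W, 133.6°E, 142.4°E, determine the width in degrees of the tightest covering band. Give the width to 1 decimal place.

102.3°

Sort the longitudes: -130.8°, -124.1°, +133.6°, +142.4°.
Eastward gaps between consecutive values (wrapping around): 6.7°, 257.7°, 8.8°, 86.8°.
Largest gap = 257.7° ⇒ minimal covering band is its complement: 360° − 257.7° = 102.3°.
Band runs from +133.6° eastward to -124.1°, crossing the antimeridian.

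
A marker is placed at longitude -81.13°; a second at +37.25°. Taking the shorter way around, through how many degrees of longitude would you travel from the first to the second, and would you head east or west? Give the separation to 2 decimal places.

Raw difference: 37.25 − -81.13 = 118.38°.
Normalise into (−180°, 180°]: 118.38° stays 118.38°.
Positive ⇒ the second point lies to the east; separation 118.38°.

118.38° east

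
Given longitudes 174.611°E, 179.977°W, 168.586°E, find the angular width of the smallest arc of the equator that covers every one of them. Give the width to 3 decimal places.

Sort the longitudes: -179.977°, +168.586°, +174.611°.
Eastward gaps between consecutive values (wrapping around): 348.563°, 6.025°, 5.412°.
Largest gap = 348.563° ⇒ minimal covering band is its complement: 360° − 348.563° = 11.437°.
Band runs from +168.586° eastward to -179.977°, crossing the antimeridian.

11.437°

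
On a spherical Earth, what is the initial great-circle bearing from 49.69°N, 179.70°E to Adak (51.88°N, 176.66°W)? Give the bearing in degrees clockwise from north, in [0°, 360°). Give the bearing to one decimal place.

45.0°

Δλ = -176.66 − 179.70 = -356.36°; wrapped into (−180°, 180°]: 3.64°.
θ = atan2( sin Δλ · cos φ₂ , cos φ₁ · sin φ₂ − sin φ₁ · cos φ₂ · cos Δλ )
  = atan2(0.03919, 0.03916) = 45.021° → normalised to [0°, 360°): 45.021°.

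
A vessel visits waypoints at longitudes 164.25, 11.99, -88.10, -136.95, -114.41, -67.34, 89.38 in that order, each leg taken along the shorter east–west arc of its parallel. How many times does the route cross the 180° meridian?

Leg 1: +164.25° → +11.99°, shortest Δλ = -152.26° (west) — does not cross 180°.
Leg 2: +11.99° → -88.10°, shortest Δλ = -100.09° (west) — does not cross 180°.
Leg 3: -88.10° → -136.95°, shortest Δλ = -48.85° (west) — does not cross 180°.
Leg 4: -136.95° → -114.41°, shortest Δλ = 22.54° (east) — does not cross 180°.
Leg 5: -114.41° → -67.34°, shortest Δλ = 47.07° (east) — does not cross 180°.
Leg 6: -67.34° → +89.38°, shortest Δλ = 156.72° (east) — does not cross 180°.
Total crossings: 0.

0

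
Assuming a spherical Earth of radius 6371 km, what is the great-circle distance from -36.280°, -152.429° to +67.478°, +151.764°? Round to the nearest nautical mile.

Δλ = 151.764 − -152.429 = 304.193°; wrapped into (−180°, 180°]: -55.807°.
Δφ = 67.478 − -36.280 = 103.758°.
a = sin²(Δφ/2) + cos φ₁ · cos φ₂ · sin²(Δλ/2) = 0.686536.
c = 2·atan2(√a, √(1−a)) = 1.95312 rad → d = 6371·c ≈ 12443.30 km ≈ 6718.84 nmi.

6719 nmi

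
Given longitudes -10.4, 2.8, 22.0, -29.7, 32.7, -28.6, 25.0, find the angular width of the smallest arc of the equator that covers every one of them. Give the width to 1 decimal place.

62.4°

Sort the longitudes: -29.7°, -28.6°, -10.4°, +2.8°, +22.0°, +25.0°, +32.7°.
Eastward gaps between consecutive values (wrapping around): 1.1°, 18.2°, 13.2°, 19.2°, 3.0°, 7.7°, 297.6°.
Largest gap = 297.6° ⇒ minimal covering band is its complement: 360° − 297.6° = 62.4°.
Band runs from -29.7° eastward to +32.7°.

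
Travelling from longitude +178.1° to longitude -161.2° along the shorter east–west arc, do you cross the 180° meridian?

Yes

Naïve |-161.2 − 178.1| = 339.3° > 180°, so the shorter arc goes the other way round — across 180°.
Signed shortest Δλ = ((-161.2 − 178.1 + 180) mod 360) − 180 = 20.7°.
Going east by 20.7° from +178.1° passes through 180° before reaching -161.2°.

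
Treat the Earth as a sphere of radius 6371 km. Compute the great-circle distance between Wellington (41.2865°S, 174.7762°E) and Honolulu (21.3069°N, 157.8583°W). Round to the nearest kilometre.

Δλ = -157.8583 − 174.7762 = -332.6345°; wrapped into (−180°, 180°]: 27.3655°.
Δφ = 21.3069 − -41.2865 = 62.5934°.
a = sin²(Δφ/2) + cos φ₁ · cos φ₂ · sin²(Δλ/2) = 0.309020.
c = 2·atan2(√a, √(1−a)) = 1.17888 rad → d = 6371·c ≈ 7510.64 km.

7511 km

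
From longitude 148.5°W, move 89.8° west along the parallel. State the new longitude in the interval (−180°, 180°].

121.7°E

Start at -148.5°; shift −89.8° → -238.3°.
-238.3° lies outside (−180°, 180°]; add 360° → +121.7°.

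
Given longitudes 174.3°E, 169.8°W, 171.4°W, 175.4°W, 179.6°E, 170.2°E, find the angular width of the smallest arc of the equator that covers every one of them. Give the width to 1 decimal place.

20.0°

Sort the longitudes: -175.4°, -171.4°, -169.8°, +170.2°, +174.3°, +179.6°.
Eastward gaps between consecutive values (wrapping around): 4.0°, 1.6°, 340.0°, 4.1°, 5.3°, 5.0°.
Largest gap = 340.0° ⇒ minimal covering band is its complement: 360° − 340.0° = 20.0°.
Band runs from +170.2° eastward to -169.8°, crossing the antimeridian.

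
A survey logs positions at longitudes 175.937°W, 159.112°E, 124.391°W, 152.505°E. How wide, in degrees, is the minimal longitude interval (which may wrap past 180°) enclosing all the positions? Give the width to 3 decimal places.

Sort the longitudes: -175.937°, -124.391°, +152.505°, +159.112°.
Eastward gaps between consecutive values (wrapping around): 51.546°, 276.896°, 6.607°, 24.951°.
Largest gap = 276.896° ⇒ minimal covering band is its complement: 360° − 276.896° = 83.104°.
Band runs from +152.505° eastward to -124.391°, crossing the antimeridian.

83.104°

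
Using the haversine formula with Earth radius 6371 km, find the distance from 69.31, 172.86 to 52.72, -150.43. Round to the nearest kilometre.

2631 km

Δλ = -150.43 − 172.86 = -323.29°; wrapped into (−180°, 180°]: 36.71°.
Δφ = 52.72 − 69.31 = -16.59°.
a = sin²(Δφ/2) + cos φ₁ · cos φ₂ · sin²(Δλ/2) = 0.042035.
c = 2·atan2(√a, √(1−a)) = 0.41298 rad → d = 6371·c ≈ 2631.09 km.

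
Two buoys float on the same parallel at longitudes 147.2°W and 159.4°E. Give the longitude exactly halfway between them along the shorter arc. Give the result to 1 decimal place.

173.9°W

Signed shortest Δλ from -147.2° to +159.4° is -53.4°.
Midpoint longitude = -147.2° + (-53.4°)/2 = -147.2° − 26.7° = -173.9°.
(The naïve average (-147.2 + +159.4)/2 = 6.1° is on the wrong side of the globe.)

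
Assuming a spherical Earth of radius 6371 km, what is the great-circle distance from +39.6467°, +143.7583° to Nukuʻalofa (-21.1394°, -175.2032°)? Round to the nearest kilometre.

Δλ = -175.2032 − 143.7583 = -318.9615°; wrapped into (−180°, 180°]: 41.0385°.
Δφ = -21.1394 − 39.6467 = -60.7861°.
a = sin²(Δφ/2) + cos φ₁ · cos φ₂ · sin²(Δλ/2) = 0.344204.
c = 2·atan2(√a, √(1−a)) = 1.25393 rad → d = 6371·c ≈ 7988.77 km.

7989 km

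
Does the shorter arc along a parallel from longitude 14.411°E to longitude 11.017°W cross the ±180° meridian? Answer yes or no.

Signed shortest Δλ = ((-11.017 − 14.411 + 180) mod 360) − 180 = -25.428°.
Going west by 25.428° from +14.411° reaches -11.017° without touching 180°.

No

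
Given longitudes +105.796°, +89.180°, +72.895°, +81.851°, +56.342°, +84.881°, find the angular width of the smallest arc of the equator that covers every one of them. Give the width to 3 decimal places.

Sort the longitudes: +56.342°, +72.895°, +81.851°, +84.881°, +89.180°, +105.796°.
Eastward gaps between consecutive values (wrapping around): 16.553°, 8.956°, 3.030°, 4.299°, 16.616°, 310.546°.
Largest gap = 310.546° ⇒ minimal covering band is its complement: 360° − 310.546° = 49.454°.
Band runs from +56.342° eastward to +105.796°.

49.454°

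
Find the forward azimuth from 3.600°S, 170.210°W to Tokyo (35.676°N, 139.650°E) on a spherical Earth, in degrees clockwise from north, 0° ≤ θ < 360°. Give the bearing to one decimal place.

Δλ = 139.650 − -170.210 = 309.860°; wrapped into (−180°, 180°]: -50.140°.
θ = atan2( sin Δλ · cos φ₂ , cos φ₁ · sin φ₂ − sin φ₁ · cos φ₂ · cos Δλ )
  = atan2(-0.62355, 0.61474) = -45.408° → normalised to [0°, 360°): 314.592°.

314.6°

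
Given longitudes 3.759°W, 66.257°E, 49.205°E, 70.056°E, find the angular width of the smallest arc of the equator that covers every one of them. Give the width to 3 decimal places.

Sort the longitudes: -3.759°, +49.205°, +66.257°, +70.056°.
Eastward gaps between consecutive values (wrapping around): 52.964°, 17.052°, 3.799°, 286.185°.
Largest gap = 286.185° ⇒ minimal covering band is its complement: 360° − 286.185° = 73.815°.
Band runs from -3.759° eastward to +70.056°.

73.815°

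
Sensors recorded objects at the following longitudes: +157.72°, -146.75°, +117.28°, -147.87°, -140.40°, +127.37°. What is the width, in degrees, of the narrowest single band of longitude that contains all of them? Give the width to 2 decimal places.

Sort the longitudes: -147.87°, -146.75°, -140.40°, +117.28°, +127.37°, +157.72°.
Eastward gaps between consecutive values (wrapping around): 1.12°, 6.35°, 257.68°, 10.09°, 30.35°, 54.41°.
Largest gap = 257.68° ⇒ minimal covering band is its complement: 360° − 257.68° = 102.32°.
Band runs from +117.28° eastward to -140.40°, crossing the antimeridian.

102.32°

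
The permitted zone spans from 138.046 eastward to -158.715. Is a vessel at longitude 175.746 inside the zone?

Yes

Band width going east from +138.046° to -158.715°: ((-158.715 − 138.046) mod 360) = 63.239°.
Offset of +175.746° east of the west edge: ((175.746 − 138.046) mod 360) = 37.700°.
37.700° ≤ 63.239° ⇒ inside.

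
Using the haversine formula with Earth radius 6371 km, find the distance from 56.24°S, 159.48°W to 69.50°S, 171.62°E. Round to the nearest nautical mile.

1102 nmi

Δλ = 171.62 − -159.48 = 331.10°; wrapped into (−180°, 180°]: -28.90°.
Δφ = -69.50 − -56.24 = -13.26°.
a = sin²(Δφ/2) + cos φ₁ · cos φ₂ · sin²(Δλ/2) = 0.025449.
c = 2·atan2(√a, √(1−a)) = 0.32042 rad → d = 6371·c ≈ 2041.41 km ≈ 1102.27 nmi.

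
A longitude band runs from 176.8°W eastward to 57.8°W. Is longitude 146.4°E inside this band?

No

Band width going east from -176.8° to -57.8°: ((-57.8 − -176.8) mod 360) = 119.0°.
Offset of +146.4° east of the west edge: ((146.4 − -176.8) mod 360) = 323.2°.
323.2° > 119.0° ⇒ outside.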